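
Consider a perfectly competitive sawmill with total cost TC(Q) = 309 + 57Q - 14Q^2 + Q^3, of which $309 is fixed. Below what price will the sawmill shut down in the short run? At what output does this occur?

Short-run supply begins at min AVC. From VC = 57Q - 14Q^2 + Q^3, AVC = 57 - 14Q + Q^2.
At the minimum of AVC, MC = AVC. MC = 57 - 28Q + 3Q^2; setting MC = AVC gives 2Q^2 - 14Q = 0, so Q = 7. min AVC = 8.
For P < $8 the firm produces nothing.

$8 per unit, at Q = 7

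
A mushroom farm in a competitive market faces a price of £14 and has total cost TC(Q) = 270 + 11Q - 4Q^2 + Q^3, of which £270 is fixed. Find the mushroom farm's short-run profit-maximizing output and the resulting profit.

AVC = 11 - 4Q + Q^2; min AVC = £7 at Q = 2. Since P = £14 ≥ min AVC, the firm produces.
MC = 11 - 8Q + 3Q^2. Setting P = MC and taking the root on the rising branch gives Q* = 3.
TR = 14·3 = 42. TC = 270 + 24 = 294. Profit = 42 − 294 = -£252.
Shutting down would mean losing the fixed cost of £270, so operating at a loss of £252 is better by £18.

Profit = -£252 at Q = 3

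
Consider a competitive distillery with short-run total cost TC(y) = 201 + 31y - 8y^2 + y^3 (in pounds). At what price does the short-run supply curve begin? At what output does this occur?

The shutdown price is the minimum of AVC. VC = 31y - 8y^2 + y^3, so AVC = 31 - 8y + y^2.
At the minimum of AVC, MC = AVC. MC = 31 - 16y + 3y^2; setting MC = AVC gives 2y^2 - 8y = 0, so y = 4. min AVC = 15.
The firm shuts down for any P below £15.

£15 per unit, at y = 4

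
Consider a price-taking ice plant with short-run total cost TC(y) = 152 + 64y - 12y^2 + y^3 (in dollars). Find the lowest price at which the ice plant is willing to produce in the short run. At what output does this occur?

The firm shuts down when price falls below the minimum of average variable cost. AVC = VC/y = 64 - 12y + y^2.
At the minimum of AVC, MC = AVC. MC = 64 - 24y + 3y^2; setting MC = AVC gives 2y^2 - 12y = 0, so y = 6. min AVC = 28.
So the shutdown price is $28.

$28 per unit, at y = 6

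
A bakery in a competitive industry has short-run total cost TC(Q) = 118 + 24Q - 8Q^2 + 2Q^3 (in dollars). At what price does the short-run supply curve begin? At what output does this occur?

Short-run supply begins at min AVC. From VC = 24Q - 8Q^2 + 2Q^3, AVC = 24 - 8Q + 2Q^2.
dAVC/dQ = -8 + 4Q = 0 gives Q = 2. min AVC = 24 - 8·2 + 2·2^2 = 16.
The firm shuts down for any P below $16.

$16 per unit, at Q = 2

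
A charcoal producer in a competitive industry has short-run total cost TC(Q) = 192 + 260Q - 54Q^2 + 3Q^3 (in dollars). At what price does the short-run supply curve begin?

Short-run supply begins at min AVC. From VC = 260Q - 54Q^2 + 3Q^3, AVC = 260 - 54Q + 3Q^2.
At the minimum of AVC, MC = AVC. MC = 260 - 108Q + 9Q^2; setting MC = AVC gives 6Q^2 - 54Q = 0, so Q = 9. min AVC = 17.
So the shutdown price is $17.

$17 per unit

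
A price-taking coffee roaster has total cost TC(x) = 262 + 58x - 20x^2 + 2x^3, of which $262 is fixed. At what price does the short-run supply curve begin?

The firm shuts down when price falls below the minimum of average variable cost. AVC = VC/x = 58 - 20x + 2x^2.
dAVC/dx = -20 + 4x = 0 gives x = 5. min AVC = 58 - 20·5 + 2·5^2 = 8.
For P < $8 the firm produces nothing.

$8 per unit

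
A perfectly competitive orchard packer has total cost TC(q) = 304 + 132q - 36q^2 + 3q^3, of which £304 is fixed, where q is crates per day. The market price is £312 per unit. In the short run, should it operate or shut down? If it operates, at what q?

Produce at q = 10

From TC, MC = TC'(q) = 132 - 72q + 9q^2 and AVC = VC/q = 132 - 36q + 3q^2.
The AVC parabola has its vertex at q = 36/6 = 6, where AVC = 132 - 36·6 + 3·6^2 = £24.
P = £312 exceeds min AVC = £24, so the firm stays open.
Set P = MC: 312 = 132 - 72q + 9q^2 → -180 - 72q + 9q^2 = 0. The roots are q = -2 and q = 10; the profit-maximizing output is on the rising part of MC, so q* = 10.
Check: AVC at q = 10 is £72 ≤ P, so revenue covers variable cost.
Profit = P·q − TC = 312·10 − 1024 = £2096.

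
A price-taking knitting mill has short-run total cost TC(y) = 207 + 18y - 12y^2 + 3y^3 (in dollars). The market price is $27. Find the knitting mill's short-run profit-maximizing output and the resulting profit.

AVC = 18 - 12y + 3y^2; min AVC = $6 at y = 2. Since P = $27 ≥ min AVC, the firm produces.
With MC = 18 - 24y + 9y^2, P = MC on the upward-sloping part at y* = 3.
TR = 27·3 = 81. TC = 207 + 27 = 234. Profit = 81 − 234 = -$153.
That loss of $153 beats the $207 the firm would lose by shutting down; producing recovers $54 of fixed cost.

Profit = -$153 at y = 3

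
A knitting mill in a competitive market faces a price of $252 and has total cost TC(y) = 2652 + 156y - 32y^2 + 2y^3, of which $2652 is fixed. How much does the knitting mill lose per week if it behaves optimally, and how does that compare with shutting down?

AVC = 156 - 32y + 2y^2; min AVC = $28 at y = 8. Since P = $252 ≥ min AVC, the firm produces.
MC = 156 - 64y + 6y^2. Setting P = MC and taking the root on the rising branch gives y* = 12.
TR = 252·12 = 3024. TC = 2652 + 720 = 3372. Profit = 3024 − 3372 = -$348.
Shutting down would mean losing the fixed cost of $2652, so operating at a loss of $348 is better by $2304.

Profit = -$348 at y = 12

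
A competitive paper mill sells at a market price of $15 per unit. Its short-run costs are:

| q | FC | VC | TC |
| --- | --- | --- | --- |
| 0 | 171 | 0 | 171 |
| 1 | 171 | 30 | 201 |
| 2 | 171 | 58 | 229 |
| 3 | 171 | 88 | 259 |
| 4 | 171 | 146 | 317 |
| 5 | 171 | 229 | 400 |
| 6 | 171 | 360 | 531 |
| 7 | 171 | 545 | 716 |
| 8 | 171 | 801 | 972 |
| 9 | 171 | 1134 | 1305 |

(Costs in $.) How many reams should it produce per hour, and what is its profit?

Tabulate TR − TC: q=0: -171; q=1: -186; q=2: -199; q=3: -214; q=4: -257; q=5: -325; q=6: -441; q=7: -611; q=8: -852; q=9: -1170.
Profit is highest at q = 0. Equivalently, the lowest AVC in the table is 58/2 ≈ $29 at q = 2, and P = $15 falls below it — price never covers variable cost, so the firm shuts down and loses only its fixed cost.

q = 0 (shut down); profit = -$171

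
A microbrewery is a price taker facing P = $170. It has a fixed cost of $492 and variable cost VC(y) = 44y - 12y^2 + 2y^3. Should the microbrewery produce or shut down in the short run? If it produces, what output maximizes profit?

Produce at y = 7

Strip out fixed cost: VC = 44y - 12y^2 + 2y^3. Then AVC = 44 - 12y + 2y^2 and MC = 44 - 24y + 6y^2.
AVC hits its minimum where MC = AVC, at y = 3, giving min AVC = 44 - 12·3 + 2·3^2 = $26.
P = $170 exceeds min AVC = $26, so the firm stays open.
Solving P = MC: -126 - 24y + 6y^2 = 0 ⇒ y = -3 or 7. On the upward-sloping branch, y* = 7.
Check: AVC at y = 7 is $58 ≤ P, so revenue covers variable cost.
Profit = P·y − TC = 170·7 − 898 = $292.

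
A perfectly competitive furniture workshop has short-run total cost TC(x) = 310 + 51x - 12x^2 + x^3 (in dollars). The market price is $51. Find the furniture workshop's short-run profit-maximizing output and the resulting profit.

Profit = -$54 at x = 8

AVC = 51 - 12x + x^2 has its minimum $15 at x = 6; price $51 clears that bar, so the firm operates.
MC = 51 - 24x + 3x^2. Setting P = MC and taking the root on the rising branch gives x* = 8.
TR = 51·8 = 408. TC = 310 + 152 = 462. Profit = 408 − 462 = -$54.
By producing, the firm covers all variable cost plus $256 of fixed cost; shutting down would lose the full $310.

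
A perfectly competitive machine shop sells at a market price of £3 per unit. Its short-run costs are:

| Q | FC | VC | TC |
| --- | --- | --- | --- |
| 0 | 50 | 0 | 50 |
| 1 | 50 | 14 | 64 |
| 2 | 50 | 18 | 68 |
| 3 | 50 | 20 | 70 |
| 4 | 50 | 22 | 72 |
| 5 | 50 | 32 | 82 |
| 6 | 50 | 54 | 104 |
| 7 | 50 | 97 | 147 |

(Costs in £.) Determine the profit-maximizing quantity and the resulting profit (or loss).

Q = 0 (shut down); profit = -£50

Tabulate TR − TC: Q=0: -50; Q=1: -61; Q=2: -62; Q=3: -61; Q=4: -60; Q=5: -67; Q=6: -86; Q=7: -126.
Profit is highest at Q = 0. Equivalently, the lowest AVC in the table is 22/4 ≈ £5.50 at Q = 4, and P = £3 falls below it — price never covers variable cost, so the firm shuts down and loses only its fixed cost.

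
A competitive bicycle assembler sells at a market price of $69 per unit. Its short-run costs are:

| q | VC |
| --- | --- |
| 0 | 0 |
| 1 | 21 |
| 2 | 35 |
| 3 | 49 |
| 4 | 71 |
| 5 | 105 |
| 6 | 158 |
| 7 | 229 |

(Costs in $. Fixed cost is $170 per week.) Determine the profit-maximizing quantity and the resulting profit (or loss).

q = 6; profit = $86

Profit at each row (π = 69q − TC): q=0: -170; q=1: -122; q=2: -67; q=3: -12; q=4: 35; q=5: 70; q=6: 86; q=7: 84.
Profit is maximized at q = 6. AVC there is 158/6 = $26.33 ≤ P, so producing beats shutting down (which would give -$170).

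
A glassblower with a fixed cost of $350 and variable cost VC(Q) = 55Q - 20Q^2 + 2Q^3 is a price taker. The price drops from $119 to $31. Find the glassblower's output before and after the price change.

MC = 55 - 40Q + 6Q^2; the shutdown threshold is min AVC = $5 (at Q = 5).
At P = $119 ≥ min AVC, set P = MC on the rising branch: Q = 8.
At P = $31 ≥ min AVC, set P = MC: Q = 6. The firm stays open but cuts output.

Output falls from 8 to 6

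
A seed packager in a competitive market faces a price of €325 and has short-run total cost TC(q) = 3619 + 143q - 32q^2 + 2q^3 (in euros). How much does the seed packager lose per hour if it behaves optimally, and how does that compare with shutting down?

AVC = 143 - 32q + 2q^2; min AVC = €15 at q = 8. Since P = €325 ≥ min AVC, the firm produces.
With MC = 143 - 64q + 6q^2, P = MC on the upward-sloping part at q* = 13.
TR = 325·13 = 4225. TC = 3619 + 845 = 4464. Profit = 4225 − 4464 = -€239.
That loss of €239 beats the €3619 the firm would lose by shutting down; producing recovers €3380 of fixed cost.

Profit = -€239 at q = 13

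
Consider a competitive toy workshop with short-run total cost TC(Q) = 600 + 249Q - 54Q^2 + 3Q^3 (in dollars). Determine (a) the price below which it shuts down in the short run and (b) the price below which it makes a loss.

AVC = 249 - 54Q + 3Q^2; minimized at Q = 9, giving min AVC = $6. That is the shutdown price.
ATC = 600/Q + 249 - 54Q + 3Q^2. Setting dATC/dQ = −600/Q^2 − 54 + 6Q = 0 gives Q = 10 (since 6·10^3 − 54·10^2 = 600).
min ATC = 600/10 + 249 − 54·10 + 3·10^2 = $69. That is the break-even price.
For $6 ≤ P < $69 the firm produces at a loss; below $6 it shuts down.

Shutdown price = $6; break-even price = $69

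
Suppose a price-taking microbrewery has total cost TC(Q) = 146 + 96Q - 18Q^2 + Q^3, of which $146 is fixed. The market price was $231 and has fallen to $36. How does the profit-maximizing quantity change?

AVC = 96 - 18Q + Q^2, minimized at Q = 9 where min AVC = $15. MC = 96 - 36Q + 3Q^2.
With P = $231 above the shutdown price, P = MC gives Q = 15.
At P = $36 ≥ min AVC, set P = MC: Q = 10. The firm stays open but cuts output.

Output falls from 15 to 10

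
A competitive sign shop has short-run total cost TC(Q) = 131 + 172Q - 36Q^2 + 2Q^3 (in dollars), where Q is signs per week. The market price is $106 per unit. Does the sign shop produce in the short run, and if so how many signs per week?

Produce at Q = 11

From TC, MC = TC'(Q) = 172 - 72Q + 6Q^2 and AVC = VC/Q = 172 - 36Q + 2Q^2.
AVC is minimized where dAVC/dQ = -36 + 4Q = 0, at Q = 9; min AVC = 172 - 36·9 + 2·9^2 = $10.
Since P = $106 ≥ min AVC = $10, price covers variable cost and the firm should produce.
P = MC gives 66 - 72Q + 6Q^2 = 0, with roots 1 and 11. Take the larger (rising MC): Q* = 11.
Check: AVC at Q = 11 is $18 ≤ P, so revenue covers variable cost.
Profit = P·Q − TC = 106·11 − 329 = $837.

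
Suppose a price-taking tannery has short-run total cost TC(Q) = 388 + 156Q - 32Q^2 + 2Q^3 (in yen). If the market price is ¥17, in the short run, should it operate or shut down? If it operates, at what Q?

Variable cost is VC = 156Q - 32Q^2 + 2Q^3, so AVC = VC/Q = 156 - 32Q + 2Q^2 and MC = dTC/dQ = 156 - 64Q + 6Q^2.
AVC is minimized where dAVC/dQ = -32 + 4Q = 0, at Q = 8; min AVC = 156 - 32·8 + 2·8^2 = ¥28.
Since P = ¥17 < min AVC = ¥28, price fails to cover variable cost at any output.
Best response: produce nothing and absorb the ¥388 fixed cost.

Shut down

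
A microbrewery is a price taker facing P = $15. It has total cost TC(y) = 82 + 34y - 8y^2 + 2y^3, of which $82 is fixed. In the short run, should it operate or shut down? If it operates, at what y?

Variable cost is VC = 34y - 8y^2 + 2y^3, so AVC = VC/y = 34 - 8y + 2y^2 and MC = dTC/dy = 34 - 16y + 6y^2.
The AVC parabola has its vertex at y = 8/4 = 2, where AVC = 34 - 8·2 + 2·2^2 = $26.
With P < min AVC ($15 < $26), every unit sold adds to the loss.
Best response: produce nothing and absorb the $82 fixed cost.

Shut down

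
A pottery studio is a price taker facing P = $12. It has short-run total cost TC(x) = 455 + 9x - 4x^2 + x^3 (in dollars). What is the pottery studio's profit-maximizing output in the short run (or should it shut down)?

Produce at x = 3

Variable cost is VC = 9x - 4x^2 + x^3, so AVC = VC/x = 9 - 4x + x^2 and MC = dTC/dx = 9 - 8x + 3x^2.
AVC is minimized where dAVC/dx = -4 + 2x = 0, at x = 2; min AVC = 9 - 4·2 + 2^2 = $5.
Since P = $12 ≥ min AVC = $5, price covers variable cost and the firm should produce.
Set P = MC: 12 = 9 - 8x + 3x^2 → -3 - 8x + 3x^2 = 0. The roots are x = -1/3 and x = 3; the profit-maximizing output is on the rising part of MC, so x* = 3.
Check: AVC at x = 3 is $6 ≤ P, so revenue covers variable cost.
Profit = P·x − TC = 12·3 − 473 = -$437, a loss, but smaller than the $455 fixed cost the firm would lose by shutting down.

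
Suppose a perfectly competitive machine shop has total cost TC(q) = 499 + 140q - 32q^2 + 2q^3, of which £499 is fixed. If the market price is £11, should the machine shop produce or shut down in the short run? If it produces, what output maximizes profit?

Shut down

Strip out fixed cost: VC = 140q - 32q^2 + 2q^3. Then AVC = 140 - 32q + 2q^2 and MC = 140 - 64q + 6q^2.
The AVC parabola has its vertex at q = 32/4 = 8, where AVC = 140 - 32·8 + 2·8^2 = £12.
P = £11 lies below min AVC = £12; no output level covers variable cost.
The firm minimizes its loss by shutting down and losing only its fixed cost of £499.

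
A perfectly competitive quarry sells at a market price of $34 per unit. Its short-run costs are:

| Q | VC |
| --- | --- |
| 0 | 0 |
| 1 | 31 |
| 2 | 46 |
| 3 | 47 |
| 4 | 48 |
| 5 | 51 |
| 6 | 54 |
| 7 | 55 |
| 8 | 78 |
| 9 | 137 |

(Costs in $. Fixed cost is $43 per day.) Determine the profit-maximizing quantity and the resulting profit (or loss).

Q = 8; profit = $151

Profit at each row (π = 34Q − TC): Q=0: -43; Q=1: -40; Q=2: -21; Q=3: 12; Q=4: 45; Q=5: 76; Q=6: 107; Q=7: 140; Q=8: 151; Q=9: 126.
Profit is maximized at Q = 8. AVC there is 78/8 = $9.75 ≤ P, so producing beats shutting down (which would give -$43).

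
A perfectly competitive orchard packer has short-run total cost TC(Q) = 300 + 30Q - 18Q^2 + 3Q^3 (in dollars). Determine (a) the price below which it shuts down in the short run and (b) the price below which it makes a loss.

AVC = 30 - 18Q + 3Q^2; minimized at Q = 3, giving min AVC = $3. That is the shutdown price.
ATC = 300/Q + 30 - 18Q + 3Q^2. Setting dATC/dQ = −300/Q^2 − 18 + 6Q = 0 gives Q = 5 (since 6·5^3 − 18·5^2 = 300).
min ATC = 300/5 + 30 − 18·5 + 3·5^2 = $75. That is the break-even price.
For $3 ≤ P < $75 the firm produces at a loss; below $3 it shuts down.

Shutdown price = $3; break-even price = $75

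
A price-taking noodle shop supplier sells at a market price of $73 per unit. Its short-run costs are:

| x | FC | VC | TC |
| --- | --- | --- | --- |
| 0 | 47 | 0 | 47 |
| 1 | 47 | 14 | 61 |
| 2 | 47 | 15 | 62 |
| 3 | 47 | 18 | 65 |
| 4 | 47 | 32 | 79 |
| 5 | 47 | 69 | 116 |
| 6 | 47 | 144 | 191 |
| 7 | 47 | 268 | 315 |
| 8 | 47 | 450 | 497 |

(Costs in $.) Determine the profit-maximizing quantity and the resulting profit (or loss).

x = 5; profit = $249

Compute π = P·x − TC at each output: x=0: -47; x=1: 12; x=2: 84; x=3: 154; x=4: 213; x=5: 249; x=6: 247; x=7: 196; x=8: 87.
Profit is maximized at x = 5. AVC there is 69/5 = $13.80 ≤ P, so producing beats shutting down (which would give -$47).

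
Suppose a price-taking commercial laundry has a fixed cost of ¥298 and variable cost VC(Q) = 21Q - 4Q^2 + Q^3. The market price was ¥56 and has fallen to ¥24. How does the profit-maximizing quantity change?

MC = 21 - 8Q + 3Q^2; the shutdown threshold is min AVC = ¥17 (at Q = 2).
At P = ¥56 ≥ min AVC, set P = MC on the rising branch: Q = 5.
At P = ¥24 ≥ min AVC, set P = MC: Q = 3. The firm stays open but cuts output.

Output falls from 5 to 3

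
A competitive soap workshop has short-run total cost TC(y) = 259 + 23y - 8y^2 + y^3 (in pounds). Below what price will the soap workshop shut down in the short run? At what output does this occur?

£7 per unit, at y = 4

The shutdown price is the minimum of AVC. VC = 23y - 8y^2 + y^3, so AVC = 23 - 8y + y^2.
At the minimum of AVC, MC = AVC. MC = 23 - 16y + 3y^2; setting MC = AVC gives 2y^2 - 8y = 0, so y = 4. min AVC = 7.
For P < £7 the firm produces nothing.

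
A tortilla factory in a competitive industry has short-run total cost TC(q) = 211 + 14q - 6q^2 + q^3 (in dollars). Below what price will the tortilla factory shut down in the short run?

$5 per unit

The shutdown price is the minimum of AVC. VC = 14q - 6q^2 + q^3, so AVC = 14 - 6q + q^2.
At the minimum of AVC, MC = AVC. MC = 14 - 12q + 3q^2; setting MC = AVC gives 2q^2 - 6q = 0, so q = 3. min AVC = 5.
The firm shuts down for any P below $5.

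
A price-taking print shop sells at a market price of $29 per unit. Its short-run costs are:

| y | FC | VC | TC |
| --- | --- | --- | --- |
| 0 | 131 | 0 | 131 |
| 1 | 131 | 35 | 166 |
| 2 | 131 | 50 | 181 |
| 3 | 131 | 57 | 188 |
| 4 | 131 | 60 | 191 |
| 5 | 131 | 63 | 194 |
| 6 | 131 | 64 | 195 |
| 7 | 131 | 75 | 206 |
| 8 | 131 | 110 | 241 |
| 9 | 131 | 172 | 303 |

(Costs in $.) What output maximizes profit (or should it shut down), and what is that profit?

Tabulate TR − TC: y=0: -131; y=1: -137; y=2: -123; y=3: -101; y=4: -75; y=5: -49; y=6: -21; y=7: -3; y=8: -9; y=9: -42.
Profit is maximized at y = 7. AVC there is 75/7 = $10.71 ≤ P, so producing beats shutting down (which would give -$131).

y = 7; profit = -$3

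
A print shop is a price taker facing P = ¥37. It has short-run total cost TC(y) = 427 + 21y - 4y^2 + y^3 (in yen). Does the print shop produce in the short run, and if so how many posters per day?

Strip out fixed cost: VC = 21y - 4y^2 + y^3. Then AVC = 21 - 4y + y^2 and MC = 21 - 8y + 3y^2.
AVC hits its minimum where MC = AVC, at y = 2, giving min AVC = 21 - 4·2 + 2^2 = ¥17.
Since P = ¥37 ≥ min AVC = ¥17, price covers variable cost and the firm should produce.
P = MC gives -16 - 8y + 3y^2 = 0, with roots -4/3 and 4. Take the larger (rising MC): y* = 4.
Check: AVC at y = 4 is ¥21 ≤ P, so revenue covers variable cost.
Profit = P·y − TC = 37·4 − 511 = -¥363, a loss, but smaller than the ¥427 fixed cost the firm would lose by shutting down.

Produce at y = 4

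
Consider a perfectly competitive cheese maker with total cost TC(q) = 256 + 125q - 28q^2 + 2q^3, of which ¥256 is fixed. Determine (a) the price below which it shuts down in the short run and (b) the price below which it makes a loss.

AVC = 125 - 28q + 2q^2; minimized at q = 7, giving min AVC = ¥27. That is the shutdown price.
ATC = 256/q + 125 - 28q + 2q^2. Setting dATC/dq = −256/q^2 − 28 + 4q = 0 gives q = 8 (since 4·8^3 − 28·8^2 = 256).
min ATC = 256/8 + 125 − 28·8 + 2·8^2 = ¥61. That is the break-even price.
For ¥27 ≤ P < ¥61 the firm produces at a loss; below ¥27 it shuts down.

Shutdown price = ¥27; break-even price = ¥61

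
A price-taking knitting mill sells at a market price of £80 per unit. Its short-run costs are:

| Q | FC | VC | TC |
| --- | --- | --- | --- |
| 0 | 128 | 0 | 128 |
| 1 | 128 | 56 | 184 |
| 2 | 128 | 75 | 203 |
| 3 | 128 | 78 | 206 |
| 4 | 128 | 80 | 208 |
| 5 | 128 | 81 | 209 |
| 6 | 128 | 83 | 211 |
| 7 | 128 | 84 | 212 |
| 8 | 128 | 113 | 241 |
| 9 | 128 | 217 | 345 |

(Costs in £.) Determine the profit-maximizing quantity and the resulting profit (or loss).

Tabulate TR − TC: Q=0: -128; Q=1: -104; Q=2: -43; Q=3: 34; Q=4: 112; Q=5: 191; Q=6: 269; Q=7: 348; Q=8: 399; Q=9: 375.
Profit is maximized at Q = 8. AVC there is 113/8 = £14.12 ≤ P, so producing beats shutting down (which would give -£128).

Q = 8; profit = £399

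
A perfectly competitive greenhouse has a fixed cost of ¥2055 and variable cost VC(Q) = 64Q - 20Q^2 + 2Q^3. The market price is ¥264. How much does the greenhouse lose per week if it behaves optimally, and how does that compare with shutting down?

AVC = 64 - 20Q + 2Q^2 has its minimum ¥14 at Q = 5; price ¥264 clears that bar, so the firm operates.
With MC = 64 - 40Q + 6Q^2, P = MC on the upward-sloping part at Q* = 10.
TR = 264·10 = 2640. TC = 2055 + 640 = 2695. Profit = 2640 − 2695 = -¥55.
By producing, the firm covers all variable cost plus ¥2000 of fixed cost; shutting down would lose the full ¥2055.

Profit = -¥55 at Q = 10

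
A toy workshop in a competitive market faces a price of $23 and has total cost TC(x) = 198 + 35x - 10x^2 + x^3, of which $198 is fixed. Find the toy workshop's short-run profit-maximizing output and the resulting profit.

AVC = 35 - 10x + x^2 has its minimum $10 at x = 5; price $23 clears that bar, so the firm operates.
MC = 35 - 20x + 3x^2. Setting P = MC and taking the root on the rising branch gives x* = 6.
TR = 23·6 = 138. TC = 198 + 66 = 264. Profit = 138 − 264 = -$126.
That loss of $126 beats the $198 the firm would lose by shutting down; producing recovers $72 of fixed cost.

Profit = -$126 at x = 6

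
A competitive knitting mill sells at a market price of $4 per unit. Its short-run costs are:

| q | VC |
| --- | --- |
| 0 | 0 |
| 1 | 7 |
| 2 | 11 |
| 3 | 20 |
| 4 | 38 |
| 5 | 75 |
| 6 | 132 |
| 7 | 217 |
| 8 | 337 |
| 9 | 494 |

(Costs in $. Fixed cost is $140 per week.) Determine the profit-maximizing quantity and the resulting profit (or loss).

Compute π = P·q − TC at each output: q=0: -140; q=1: -143; q=2: -143; q=3: -148; q=4: -162; q=5: -195; q=6: -248; q=7: -329; q=8: -445; q=9: -598.
Profit is highest at q = 0. Equivalently, the lowest AVC in the table is 11/2 ≈ $5.50 at q = 2, and P = $4 falls below it — price never covers variable cost, so the firm shuts down and loses only its fixed cost.

q = 0 (shut down); profit = -$140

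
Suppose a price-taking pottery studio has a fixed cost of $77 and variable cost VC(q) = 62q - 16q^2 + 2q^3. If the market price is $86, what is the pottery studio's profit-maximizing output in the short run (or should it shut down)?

Strip out fixed cost: VC = 62q - 16q^2 + 2q^3. Then AVC = 62 - 16q + 2q^2 and MC = 62 - 32q + 6q^2.
The AVC parabola has its vertex at q = 16/4 = 4, where AVC = 62 - 16·4 + 2·4^2 = $30.
Since P = $86 ≥ min AVC = $30, price covers variable cost and the firm should produce.
Set P = MC: 86 = 62 - 32q + 6q^2 → -24 - 32q + 6q^2 = 0. The roots are q = -2/3 and q = 6; the profit-maximizing output is on the rising part of MC, so q* = 6.
Check: AVC at q = 6 is $38 ≤ P, so revenue covers variable cost.
Profit = P·q − TC = 86·6 − 305 = $211.

Produce at q = 6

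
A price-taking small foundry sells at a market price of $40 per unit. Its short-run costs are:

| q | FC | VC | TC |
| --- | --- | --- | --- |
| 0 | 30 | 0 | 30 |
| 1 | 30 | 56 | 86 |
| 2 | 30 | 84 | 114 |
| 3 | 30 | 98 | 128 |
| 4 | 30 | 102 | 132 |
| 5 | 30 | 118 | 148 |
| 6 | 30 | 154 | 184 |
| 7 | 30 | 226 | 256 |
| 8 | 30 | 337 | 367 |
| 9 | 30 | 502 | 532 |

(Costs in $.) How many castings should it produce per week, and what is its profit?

q = 6; profit = $56

Compute π = P·q − TC at each output: q=0: -30; q=1: -46; q=2: -34; q=3: -8; q=4: 28; q=5: 52; q=6: 56; q=7: 24; q=8: -47; q=9: -172.
Profit is maximized at q = 6. AVC there is 154/6 = $25.67 ≤ P, so producing beats shutting down (which would give -$30).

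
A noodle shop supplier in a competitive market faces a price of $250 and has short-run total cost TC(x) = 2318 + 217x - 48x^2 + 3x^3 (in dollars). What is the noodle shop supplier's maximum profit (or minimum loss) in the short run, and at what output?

Profit = -$140 at x = 11

AVC = 217 - 48x + 3x^2; min AVC = $25 at x = 8. Since P = $250 ≥ min AVC, the firm produces.
With MC = 217 - 96x + 9x^2, P = MC on the upward-sloping part at x* = 11.
TR = 250·11 = 2750. TC = 2318 + 572 = 2890. Profit = 2750 − 2890 = -$140.
That loss of $140 beats the $2318 the firm would lose by shutting down; producing recovers $2178 of fixed cost.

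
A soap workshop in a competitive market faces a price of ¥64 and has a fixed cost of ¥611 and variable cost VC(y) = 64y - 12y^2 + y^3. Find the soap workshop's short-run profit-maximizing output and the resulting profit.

Profit = -¥355 at y = 8

AVC = 64 - 12y + y^2 has its minimum ¥28 at y = 6; price ¥64 clears that bar, so the firm operates.
MC = 64 - 24y + 3y^2. Setting P = MC and taking the root on the rising branch gives y* = 8.
TR = 64·8 = 512. TC = 611 + 256 = 867. Profit = 512 − 867 = -¥355.
By producing, the firm covers all variable cost plus ¥256 of fixed cost; shutting down would lose the full ¥611.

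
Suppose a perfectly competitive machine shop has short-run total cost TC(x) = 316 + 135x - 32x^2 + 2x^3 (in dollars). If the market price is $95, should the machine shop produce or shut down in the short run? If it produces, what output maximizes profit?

Variable cost is VC = 135x - 32x^2 + 2x^3, so AVC = VC/x = 135 - 32x + 2x^2 and MC = dTC/dx = 135 - 64x + 6x^2.
AVC hits its minimum where MC = AVC, at x = 8, giving min AVC = 135 - 32·8 + 2·8^2 = $7.
Since P = $95 ≥ min AVC = $7, price covers variable cost and the firm should produce.
Set P = MC: 95 = 135 - 64x + 6x^2 → 40 - 64x + 6x^2 = 0. The roots are x = 2/3 and x = 10; the profit-maximizing output is on the rising part of MC, so x* = 10.
Check: AVC at x = 10 is $15 ≤ P, so revenue covers variable cost.
Profit = P·x − TC = 95·10 − 466 = $484.

Produce at x = 10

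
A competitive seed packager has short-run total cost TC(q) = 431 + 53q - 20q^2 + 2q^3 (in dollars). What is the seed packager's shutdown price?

The shutdown price is the minimum of AVC. VC = 53q - 20q^2 + 2q^3, so AVC = 53 - 20q + 2q^2.
At the minimum of AVC, MC = AVC. MC = 53 - 40q + 6q^2; setting MC = AVC gives 4q^2 - 20q = 0, so q = 5. min AVC = 3.
The firm shuts down for any P below $3.

$3 per unit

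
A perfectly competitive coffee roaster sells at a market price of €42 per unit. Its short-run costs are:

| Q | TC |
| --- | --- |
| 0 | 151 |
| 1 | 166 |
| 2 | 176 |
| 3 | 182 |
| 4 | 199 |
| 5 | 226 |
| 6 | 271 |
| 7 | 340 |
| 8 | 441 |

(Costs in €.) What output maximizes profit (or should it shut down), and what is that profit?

Q = 5; profit = -€16

Tabulate TR − TC: Q=0: -151; Q=1: -124; Q=2: -92; Q=3: -56; Q=4: -31; Q=5: -16; Q=6: -19; Q=7: -46; Q=8: -105.
Profit is maximized at Q = 5. AVC there is 75/5 = €15 ≤ P, so producing beats shutting down (which would give -€151).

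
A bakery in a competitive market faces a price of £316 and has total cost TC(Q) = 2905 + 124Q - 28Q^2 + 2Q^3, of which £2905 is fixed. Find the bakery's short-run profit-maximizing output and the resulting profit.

AVC = 124 - 28Q + 2Q^2; min AVC = £26 at Q = 7. Since P = £316 ≥ min AVC, the firm produces.
With MC = 124 - 56Q + 6Q^2, P = MC on the upward-sloping part at Q* = 12.
TR = 316·12 = 3792. TC = 2905 + 912 = 3817. Profit = 3792 − 3817 = -£25.
By producing, the firm covers all variable cost plus £2880 of fixed cost; shutting down would lose the full £2905.

Profit = -£25 at Q = 12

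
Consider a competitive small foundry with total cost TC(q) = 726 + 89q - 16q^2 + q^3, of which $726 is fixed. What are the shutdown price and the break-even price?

Shutdown price = min AVC. AVC = 89 - 16q + q^2, with vertex at q = 8 and minimum $25.
ATC = 726/q + 89 - 16q + q^2. Setting dATC/dq = −726/q^2 − 16 + 2q = 0 gives q = 11 (since 2·11^3 − 16·11^2 = 726).
min ATC = 726/11 + 89 − 16·11 + 11^2 = $100. That is the break-even price.
For $25 ≤ P < $100 the firm produces at a loss; below $25 it shuts down.

Shutdown price = $25; break-even price = $100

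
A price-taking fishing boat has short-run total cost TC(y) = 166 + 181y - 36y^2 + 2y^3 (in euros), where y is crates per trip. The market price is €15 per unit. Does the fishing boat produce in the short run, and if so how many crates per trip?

Shut down

Strip out fixed cost: VC = 181y - 36y^2 + 2y^3. Then AVC = 181 - 36y + 2y^2 and MC = 181 - 72y + 6y^2.
The AVC parabola has its vertex at y = 36/4 = 9, where AVC = 181 - 36·9 + 2·9^2 = €19.
P = €15 lies below min AVC = €19; no output level covers variable cost.
The firm minimizes its loss by shutting down and losing only its fixed cost of €166.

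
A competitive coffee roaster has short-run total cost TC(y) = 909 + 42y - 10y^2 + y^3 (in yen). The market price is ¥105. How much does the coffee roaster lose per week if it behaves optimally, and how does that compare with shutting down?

AVC = 42 - 10y + y^2 has its minimum ¥17 at y = 5; price ¥105 clears that bar, so the firm operates.
MC = 42 - 20y + 3y^2. Setting P = MC and taking the root on the rising branch gives y* = 9.
TR = 105·9 = 945. TC = 909 + 297 = 1206. Profit = 945 − 1206 = -¥261.
That loss of ¥261 beats the ¥909 the firm would lose by shutting down; producing recovers ¥648 of fixed cost.

Profit = -¥261 at y = 9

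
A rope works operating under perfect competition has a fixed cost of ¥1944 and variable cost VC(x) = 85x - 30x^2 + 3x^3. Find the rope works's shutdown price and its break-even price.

Shutdown price = ¥10; break-even price = ¥274

AVC = 85 - 30x + 3x^2; minimized at x = 5, giving min AVC = ¥10. That is the shutdown price.
ATC = 1944/x + 85 - 30x + 3x^2. Setting dATC/dx = −1944/x^2 − 30 + 6x = 0 gives x = 9 (since 6·9^3 − 30·9^2 = 1944).
min ATC = 1944/9 + 85 − 30·9 + 3·9^2 = ¥274. That is the break-even price.
Between these two prices the firm operates at a loss; above ¥274 it earns a profit.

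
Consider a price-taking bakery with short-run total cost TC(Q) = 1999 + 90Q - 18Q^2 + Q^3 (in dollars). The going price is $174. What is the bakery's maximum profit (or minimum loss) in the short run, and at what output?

Profit = -$39 at Q = 14

AVC = 90 - 18Q + Q^2 has its minimum $9 at Q = 9; price $174 clears that bar, so the firm operates.
With MC = 90 - 36Q + 3Q^2, P = MC on the upward-sloping part at Q* = 14.
TR = 174·14 = 2436. TC = 1999 + 476 = 2475. Profit = 2436 − 2475 = -$39.
By producing, the firm covers all variable cost plus $1960 of fixed cost; shutting down would lose the full $1999.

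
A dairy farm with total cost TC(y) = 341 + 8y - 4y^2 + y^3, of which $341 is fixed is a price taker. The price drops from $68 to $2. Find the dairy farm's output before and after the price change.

MC = 8 - 8y + 3y^2; the shutdown threshold is min AVC = $4 (at y = 2).
At P = $68 ≥ min AVC, set P = MC on the rising branch: y = 6.
At P = $2 < min AVC = $4, price no longer covers variable cost at any output, so the firm shuts down: y = 0.

Output falls from 6 to 0 (the firm shuts down)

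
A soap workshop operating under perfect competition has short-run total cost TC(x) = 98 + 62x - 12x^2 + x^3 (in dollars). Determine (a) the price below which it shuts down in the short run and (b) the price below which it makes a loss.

AVC = 62 - 12x + x^2; minimized at x = 6, giving min AVC = $26. That is the shutdown price.
ATC = 98/x + 62 - 12x + x^2. Setting dATC/dx = −98/x^2 − 12 + 2x = 0 gives x = 7 (since 2·7^3 − 12·7^2 = 98).
min ATC = 98/7 + 62 − 12·7 + 7^2 = $41. That is the break-even price.
Between these two prices the firm operates at a loss; above $41 it earns a profit.

Shutdown price = $26; break-even price = $41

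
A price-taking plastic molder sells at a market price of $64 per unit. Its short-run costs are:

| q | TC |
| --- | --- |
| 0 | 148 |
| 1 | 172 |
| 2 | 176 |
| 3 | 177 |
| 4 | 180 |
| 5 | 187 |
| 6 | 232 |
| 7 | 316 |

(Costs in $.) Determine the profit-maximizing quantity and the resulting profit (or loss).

q = 6; profit = $152

Compute π = P·q − TC at each output: q=0: -148; q=1: -108; q=2: -48; q=3: 15; q=4: 76; q=5: 133; q=6: 152; q=7: 132.
Profit is maximized at q = 6. AVC there is 84/6 = $14 ≤ P, so producing beats shutting down (which would give -$148).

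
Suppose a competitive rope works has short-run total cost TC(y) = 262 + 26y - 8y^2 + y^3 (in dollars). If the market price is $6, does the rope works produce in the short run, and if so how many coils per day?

Strip out fixed cost: VC = 26y - 8y^2 + y^3. Then AVC = 26 - 8y + y^2 and MC = 26 - 16y + 3y^2.
AVC hits its minimum where MC = AVC, at y = 4, giving min AVC = 26 - 8·4 + 4^2 = $10.
P = $6 lies below min AVC = $10; no output level covers variable cost.
Best response: produce nothing and absorb the $262 fixed cost.

Shut down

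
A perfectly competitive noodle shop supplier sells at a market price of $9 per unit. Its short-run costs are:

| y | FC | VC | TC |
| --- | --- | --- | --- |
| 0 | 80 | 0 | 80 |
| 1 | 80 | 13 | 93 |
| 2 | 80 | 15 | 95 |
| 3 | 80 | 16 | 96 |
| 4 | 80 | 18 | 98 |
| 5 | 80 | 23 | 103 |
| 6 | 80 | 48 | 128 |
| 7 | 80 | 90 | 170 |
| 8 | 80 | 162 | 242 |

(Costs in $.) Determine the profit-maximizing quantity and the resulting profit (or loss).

y = 5; profit = -$58

Profit at each row (π = 9y − TC): y=0: -80; y=1: -84; y=2: -77; y=3: -69; y=4: -62; y=5: -58; y=6: -74; y=7: -107; y=8: -170.
Profit is maximized at y = 5. AVC there is 23/5 = $4.60 ≤ P, so producing beats shutting down (which would give -$80).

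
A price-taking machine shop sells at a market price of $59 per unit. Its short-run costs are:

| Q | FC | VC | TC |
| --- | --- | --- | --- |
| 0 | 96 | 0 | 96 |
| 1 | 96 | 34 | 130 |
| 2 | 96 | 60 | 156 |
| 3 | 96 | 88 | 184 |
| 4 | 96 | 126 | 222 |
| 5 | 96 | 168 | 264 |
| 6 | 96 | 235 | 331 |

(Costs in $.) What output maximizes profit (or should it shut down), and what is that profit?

Profit at each row (π = 59Q − TC): Q=0: -96; Q=1: -71; Q=2: -38; Q=3: -7; Q=4: 14; Q=5: 31; Q=6: 23.
Profit is maximized at Q = 5. AVC there is 168/5 = $33.60 ≤ P, so producing beats shutting down (which would give -$96).

Q = 5; profit = $31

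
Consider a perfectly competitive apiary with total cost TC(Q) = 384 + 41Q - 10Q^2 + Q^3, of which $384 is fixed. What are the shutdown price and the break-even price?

Shutdown price = min AVC. AVC = 41 - 10Q + Q^2, with vertex at Q = 5 and minimum $16.
ATC = 384/Q + 41 - 10Q + Q^2. Setting dATC/dQ = −384/Q^2 − 10 + 2Q = 0 gives Q = 8 (since 2·8^3 − 10·8^2 = 384).
min ATC = 384/8 + 41 − 10·8 + 8^2 = $73. That is the break-even price.
Between these two prices the firm operates at a loss; above $73 it earns a profit.

Shutdown price = $16; break-even price = $73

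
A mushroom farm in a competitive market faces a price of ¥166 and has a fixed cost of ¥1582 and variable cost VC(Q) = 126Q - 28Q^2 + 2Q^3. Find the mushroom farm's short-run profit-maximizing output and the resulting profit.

AVC = 126 - 28Q + 2Q^2 has its minimum ¥28 at Q = 7; price ¥166 clears that bar, so the firm operates.
MC = 126 - 56Q + 6Q^2. Setting P = MC and taking the root on the rising branch gives Q* = 10.
TR = 166·10 = 1660. TC = 1582 + 460 = 2042. Profit = 1660 − 2042 = -¥382.
Shutting down would mean losing the fixed cost of ¥1582, so operating at a loss of ¥382 is better by ¥1200.

Profit = -¥382 at Q = 10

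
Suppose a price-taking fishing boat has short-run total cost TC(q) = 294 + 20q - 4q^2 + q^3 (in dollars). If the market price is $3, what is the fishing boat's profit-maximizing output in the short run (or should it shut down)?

Shut down

From TC, MC = TC'(q) = 20 - 8q + 3q^2 and AVC = VC/q = 20 - 4q + q^2.
The AVC parabola has its vertex at q = 4/2 = 2, where AVC = 20 - 4·2 + 2^2 = $16.
Since P = $3 < min AVC = $16, price fails to cover variable cost at any output.
Best response: produce nothing and absorb the $294 fixed cost.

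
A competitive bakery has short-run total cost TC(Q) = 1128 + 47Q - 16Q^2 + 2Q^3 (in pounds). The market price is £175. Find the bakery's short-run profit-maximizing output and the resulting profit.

AVC = 47 - 16Q + 2Q^2; min AVC = £15 at Q = 4. Since P = £175 ≥ min AVC, the firm produces.
With MC = 47 - 32Q + 6Q^2, P = MC on the upward-sloping part at Q* = 8.
TR = 175·8 = 1400. TC = 1128 + 376 = 1504. Profit = 1400 − 1504 = -£104.
Shutting down would mean losing the fixed cost of £1128, so operating at a loss of £104 is better by £1024.

Profit = -£104 at Q = 8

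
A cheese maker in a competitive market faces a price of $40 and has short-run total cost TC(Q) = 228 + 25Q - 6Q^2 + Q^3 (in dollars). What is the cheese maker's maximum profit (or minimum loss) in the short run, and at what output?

Profit = -$128 at Q = 5

AVC = 25 - 6Q + Q^2; min AVC = $16 at Q = 3. Since P = $40 ≥ min AVC, the firm produces.
MC = 25 - 12Q + 3Q^2. Setting P = MC and taking the root on the rising branch gives Q* = 5.
TR = 40·5 = 200. TC = 228 + 100 = 328. Profit = 200 − 328 = -$128.
Shutting down would mean losing the fixed cost of $228, so operating at a loss of $128 is better by $100.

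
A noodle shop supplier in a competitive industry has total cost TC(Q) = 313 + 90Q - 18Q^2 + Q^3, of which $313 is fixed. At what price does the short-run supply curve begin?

$9 per unit

The shutdown price is the minimum of AVC. VC = 90Q - 18Q^2 + Q^3, so AVC = 90 - 18Q + Q^2.
At the minimum of AVC, MC = AVC. MC = 90 - 36Q + 3Q^2; setting MC = AVC gives 2Q^2 - 18Q = 0, so Q = 9. min AVC = 9.
The firm shuts down for any P below $9.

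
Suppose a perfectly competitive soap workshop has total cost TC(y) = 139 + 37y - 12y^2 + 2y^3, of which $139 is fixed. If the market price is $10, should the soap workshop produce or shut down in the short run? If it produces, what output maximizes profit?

Shut down

Strip out fixed cost: VC = 37y - 12y^2 + 2y^3. Then AVC = 37 - 12y + 2y^2 and MC = 37 - 24y + 6y^2.
AVC is minimized where dAVC/dy = -12 + 4y = 0, at y = 3; min AVC = 37 - 12·3 + 2·3^2 = $19.
With P < min AVC ($10 < $19), every unit sold adds to the loss.
Best response: produce nothing and absorb the $139 fixed cost.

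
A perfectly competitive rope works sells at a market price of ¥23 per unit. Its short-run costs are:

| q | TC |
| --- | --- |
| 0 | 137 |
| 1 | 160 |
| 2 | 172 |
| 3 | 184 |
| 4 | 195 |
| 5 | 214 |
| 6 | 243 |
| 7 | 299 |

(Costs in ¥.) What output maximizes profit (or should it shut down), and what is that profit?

q = 5; profit = -¥99

Compute π = P·q − TC at each output: q=0: -137; q=1: -137; q=2: -126; q=3: -115; q=4: -103; q=5: -99; q=6: -105; q=7: -138.
Profit is maximized at q = 5. AVC there is 77/5 = ¥15.40 ≤ P, so producing beats shutting down (which would give -¥137).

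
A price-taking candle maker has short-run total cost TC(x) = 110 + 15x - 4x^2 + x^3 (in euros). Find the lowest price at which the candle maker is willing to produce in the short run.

The firm shuts down when price falls below the minimum of average variable cost. AVC = VC/x = 15 - 4x + x^2.
dAVC/dx = -4 + 2x = 0 gives x = 2. min AVC = 15 - 4·2 + 2^2 = 11.
So the shutdown price is €11.

€11 per unit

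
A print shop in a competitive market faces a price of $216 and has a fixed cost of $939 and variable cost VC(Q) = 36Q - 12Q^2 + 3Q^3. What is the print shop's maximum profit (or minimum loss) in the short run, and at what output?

Profit = -$75 at Q = 6

AVC = 36 - 12Q + 3Q^2 has its minimum $24 at Q = 2; price $216 clears that bar, so the firm operates.
MC = 36 - 24Q + 9Q^2. Setting P = MC and taking the root on the rising branch gives Q* = 6.
TR = 216·6 = 1296. TC = 939 + 432 = 1371. Profit = 1296 − 1371 = -$75.
By producing, the firm covers all variable cost plus $864 of fixed cost; shutting down would lose the full $939.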